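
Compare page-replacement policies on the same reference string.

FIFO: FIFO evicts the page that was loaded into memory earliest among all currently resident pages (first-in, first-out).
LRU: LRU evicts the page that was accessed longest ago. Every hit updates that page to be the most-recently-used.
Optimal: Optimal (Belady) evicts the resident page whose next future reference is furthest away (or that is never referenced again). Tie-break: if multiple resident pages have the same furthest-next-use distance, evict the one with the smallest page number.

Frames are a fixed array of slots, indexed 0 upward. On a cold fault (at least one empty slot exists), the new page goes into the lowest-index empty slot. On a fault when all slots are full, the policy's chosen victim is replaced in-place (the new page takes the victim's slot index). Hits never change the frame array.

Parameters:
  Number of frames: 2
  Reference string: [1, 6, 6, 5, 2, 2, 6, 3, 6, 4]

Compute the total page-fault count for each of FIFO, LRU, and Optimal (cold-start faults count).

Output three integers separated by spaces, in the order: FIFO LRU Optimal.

--- FIFO ---
  step 0: ref 1 -> FAULT, frames=[1,-] (faults so far: 1)
  step 1: ref 6 -> FAULT, frames=[1,6] (faults so far: 2)
  step 2: ref 6 -> HIT, frames=[1,6] (faults so far: 2)
  step 3: ref 5 -> FAULT, evict 1, frames=[5,6] (faults so far: 3)
  step 4: ref 2 -> FAULT, evict 6, frames=[5,2] (faults so far: 4)
  step 5: ref 2 -> HIT, frames=[5,2] (faults so far: 4)
  step 6: ref 6 -> FAULT, evict 5, frames=[6,2] (faults so far: 5)
  step 7: ref 3 -> FAULT, evict 2, frames=[6,3] (faults so far: 6)
  step 8: ref 6 -> HIT, frames=[6,3] (faults so far: 6)
  step 9: ref 4 -> FAULT, evict 6, frames=[4,3] (faults so far: 7)
  FIFO total faults: 7
--- LRU ---
  step 0: ref 1 -> FAULT, frames=[1,-] (faults so far: 1)
  step 1: ref 6 -> FAULT, frames=[1,6] (faults so far: 2)
  step 2: ref 6 -> HIT, frames=[1,6] (faults so far: 2)
  step 3: ref 5 -> FAULT, evict 1, frames=[5,6] (faults so far: 3)
  step 4: ref 2 -> FAULT, evict 6, frames=[5,2] (faults so far: 4)
  step 5: ref 2 -> HIT, frames=[5,2] (faults so far: 4)
  step 6: ref 6 -> FAULT, evict 5, frames=[6,2] (faults so far: 5)
  step 7: ref 3 -> FAULT, evict 2, frames=[6,3] (faults so far: 6)
  step 8: ref 6 -> HIT, frames=[6,3] (faults so far: 6)
  step 9: ref 4 -> FAULT, evict 3, frames=[6,4] (faults so far: 7)
  LRU total faults: 7
--- Optimal ---
  step 0: ref 1 -> FAULT, frames=[1,-] (faults so far: 1)
  step 1: ref 6 -> FAULT, frames=[1,6] (faults so far: 2)
  step 2: ref 6 -> HIT, frames=[1,6] (faults so far: 2)
  step 3: ref 5 -> FAULT, evict 1, frames=[5,6] (faults so far: 3)
  step 4: ref 2 -> FAULT, evict 5, frames=[2,6] (faults so far: 4)
  step 5: ref 2 -> HIT, frames=[2,6] (faults so far: 4)
  step 6: ref 6 -> HIT, frames=[2,6] (faults so far: 4)
  step 7: ref 3 -> FAULT, evict 2, frames=[3,6] (faults so far: 5)
  step 8: ref 6 -> HIT, frames=[3,6] (faults so far: 5)
  step 9: ref 4 -> FAULT, evict 3, frames=[4,6] (faults so far: 6)
  Optimal total faults: 6

Answer: 7 7 6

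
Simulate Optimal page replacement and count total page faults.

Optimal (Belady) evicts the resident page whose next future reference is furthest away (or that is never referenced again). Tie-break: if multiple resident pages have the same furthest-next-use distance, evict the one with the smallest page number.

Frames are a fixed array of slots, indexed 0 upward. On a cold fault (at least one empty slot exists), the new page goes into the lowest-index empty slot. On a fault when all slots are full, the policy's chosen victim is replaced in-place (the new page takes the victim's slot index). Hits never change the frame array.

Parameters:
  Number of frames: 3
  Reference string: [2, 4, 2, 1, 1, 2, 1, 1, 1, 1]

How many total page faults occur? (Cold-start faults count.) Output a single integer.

Step 0: ref 2 → FAULT, frames=[2,-,-]
Step 1: ref 4 → FAULT, frames=[2,4,-]
Step 2: ref 2 → HIT, frames=[2,4,-]
Step 3: ref 1 → FAULT, frames=[2,4,1]
Step 4: ref 1 → HIT, frames=[2,4,1]
Step 5: ref 2 → HIT, frames=[2,4,1]
Step 6: ref 1 → HIT, frames=[2,4,1]
Step 7: ref 1 → HIT, frames=[2,4,1]
Step 8: ref 1 → HIT, frames=[2,4,1]
Step 9: ref 1 → HIT, frames=[2,4,1]
Total faults: 3

Answer: 3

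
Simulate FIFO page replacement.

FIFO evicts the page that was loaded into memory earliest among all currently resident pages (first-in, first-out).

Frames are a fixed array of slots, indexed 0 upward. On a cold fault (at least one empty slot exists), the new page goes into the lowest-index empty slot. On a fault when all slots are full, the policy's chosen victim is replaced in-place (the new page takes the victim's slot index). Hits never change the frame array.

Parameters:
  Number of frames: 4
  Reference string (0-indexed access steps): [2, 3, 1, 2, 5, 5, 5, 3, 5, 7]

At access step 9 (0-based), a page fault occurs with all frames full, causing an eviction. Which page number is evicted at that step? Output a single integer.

Answer: 2

Derivation:
Step 0: ref 2 -> FAULT, frames=[2,-,-,-]
Step 1: ref 3 -> FAULT, frames=[2,3,-,-]
Step 2: ref 1 -> FAULT, frames=[2,3,1,-]
Step 3: ref 2 -> HIT, frames=[2,3,1,-]
Step 4: ref 5 -> FAULT, frames=[2,3,1,5]
Step 5: ref 5 -> HIT, frames=[2,3,1,5]
Step 6: ref 5 -> HIT, frames=[2,3,1,5]
Step 7: ref 3 -> HIT, frames=[2,3,1,5]
Step 8: ref 5 -> HIT, frames=[2,3,1,5]
Step 9: ref 7 -> FAULT, evict 2, frames=[7,3,1,5]
At step 9: evicted page 2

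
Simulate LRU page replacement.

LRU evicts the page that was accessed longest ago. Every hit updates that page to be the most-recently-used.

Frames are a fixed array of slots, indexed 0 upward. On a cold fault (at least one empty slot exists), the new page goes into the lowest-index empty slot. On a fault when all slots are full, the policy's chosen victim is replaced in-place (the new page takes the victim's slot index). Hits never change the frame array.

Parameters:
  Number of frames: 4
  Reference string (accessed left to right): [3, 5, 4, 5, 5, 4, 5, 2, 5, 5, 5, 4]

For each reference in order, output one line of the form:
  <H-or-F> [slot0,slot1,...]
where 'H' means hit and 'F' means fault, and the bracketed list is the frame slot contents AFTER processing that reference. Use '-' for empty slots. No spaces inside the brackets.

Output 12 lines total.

F [3,-,-,-]
F [3,5,-,-]
F [3,5,4,-]
H [3,5,4,-]
H [3,5,4,-]
H [3,5,4,-]
H [3,5,4,-]
F [3,5,4,2]
H [3,5,4,2]
H [3,5,4,2]
H [3,5,4,2]
H [3,5,4,2]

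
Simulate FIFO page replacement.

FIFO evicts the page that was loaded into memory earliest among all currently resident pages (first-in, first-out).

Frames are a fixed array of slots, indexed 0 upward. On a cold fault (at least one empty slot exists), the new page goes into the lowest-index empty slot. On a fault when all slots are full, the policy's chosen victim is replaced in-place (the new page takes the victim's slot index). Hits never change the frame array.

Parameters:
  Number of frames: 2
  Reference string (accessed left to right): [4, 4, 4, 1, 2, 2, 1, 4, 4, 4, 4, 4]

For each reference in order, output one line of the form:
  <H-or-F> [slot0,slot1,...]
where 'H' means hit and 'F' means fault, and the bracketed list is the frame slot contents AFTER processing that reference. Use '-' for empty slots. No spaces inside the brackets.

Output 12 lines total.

F [4,-]
H [4,-]
H [4,-]
F [4,1]
F [2,1]
H [2,1]
H [2,1]
F [2,4]
H [2,4]
H [2,4]
H [2,4]
H [2,4]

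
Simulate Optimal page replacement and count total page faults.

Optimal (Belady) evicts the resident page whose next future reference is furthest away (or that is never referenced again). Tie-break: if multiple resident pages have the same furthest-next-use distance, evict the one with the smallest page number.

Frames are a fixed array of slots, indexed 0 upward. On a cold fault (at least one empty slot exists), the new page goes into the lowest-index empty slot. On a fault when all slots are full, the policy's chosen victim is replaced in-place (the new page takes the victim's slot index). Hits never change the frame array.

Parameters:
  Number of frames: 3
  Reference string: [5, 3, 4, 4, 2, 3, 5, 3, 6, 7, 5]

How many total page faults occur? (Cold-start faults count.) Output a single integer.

Answer: 6

Derivation:
Step 0: ref 5 → FAULT, frames=[5,-,-]
Step 1: ref 3 → FAULT, frames=[5,3,-]
Step 2: ref 4 → FAULT, frames=[5,3,4]
Step 3: ref 4 → HIT, frames=[5,3,4]
Step 4: ref 2 → FAULT (evict 4), frames=[5,3,2]
Step 5: ref 3 → HIT, frames=[5,3,2]
Step 6: ref 5 → HIT, frames=[5,3,2]
Step 7: ref 3 → HIT, frames=[5,3,2]
Step 8: ref 6 → FAULT (evict 2), frames=[5,3,6]
Step 9: ref 7 → FAULT (evict 3), frames=[5,7,6]
Step 10: ref 5 → HIT, frames=[5,7,6]
Total faults: 6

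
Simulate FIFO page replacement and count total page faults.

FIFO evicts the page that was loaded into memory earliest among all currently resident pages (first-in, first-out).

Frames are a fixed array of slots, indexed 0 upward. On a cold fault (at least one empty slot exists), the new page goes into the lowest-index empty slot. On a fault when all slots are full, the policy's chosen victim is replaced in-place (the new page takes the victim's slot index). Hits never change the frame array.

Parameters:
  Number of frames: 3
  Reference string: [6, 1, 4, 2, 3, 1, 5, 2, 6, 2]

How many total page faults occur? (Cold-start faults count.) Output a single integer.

Answer: 9

Derivation:
Step 0: ref 6 → FAULT, frames=[6,-,-]
Step 1: ref 1 → FAULT, frames=[6,1,-]
Step 2: ref 4 → FAULT, frames=[6,1,4]
Step 3: ref 2 → FAULT (evict 6), frames=[2,1,4]
Step 4: ref 3 → FAULT (evict 1), frames=[2,3,4]
Step 5: ref 1 → FAULT (evict 4), frames=[2,3,1]
Step 6: ref 5 → FAULT (evict 2), frames=[5,3,1]
Step 7: ref 2 → FAULT (evict 3), frames=[5,2,1]
Step 8: ref 6 → FAULT (evict 1), frames=[5,2,6]
Step 9: ref 2 → HIT, frames=[5,2,6]
Total faults: 9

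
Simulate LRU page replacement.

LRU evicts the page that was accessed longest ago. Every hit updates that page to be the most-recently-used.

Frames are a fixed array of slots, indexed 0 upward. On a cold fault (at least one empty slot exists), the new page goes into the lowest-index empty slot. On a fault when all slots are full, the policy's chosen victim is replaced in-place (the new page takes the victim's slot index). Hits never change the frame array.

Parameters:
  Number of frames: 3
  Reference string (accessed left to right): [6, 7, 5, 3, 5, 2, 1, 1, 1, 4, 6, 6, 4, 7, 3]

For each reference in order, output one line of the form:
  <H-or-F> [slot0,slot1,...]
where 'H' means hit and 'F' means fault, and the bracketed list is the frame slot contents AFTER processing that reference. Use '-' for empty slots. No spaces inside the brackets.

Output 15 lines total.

F [6,-,-]
F [6,7,-]
F [6,7,5]
F [3,7,5]
H [3,7,5]
F [3,2,5]
F [1,2,5]
H [1,2,5]
H [1,2,5]
F [1,2,4]
F [1,6,4]
H [1,6,4]
H [1,6,4]
F [7,6,4]
F [7,3,4]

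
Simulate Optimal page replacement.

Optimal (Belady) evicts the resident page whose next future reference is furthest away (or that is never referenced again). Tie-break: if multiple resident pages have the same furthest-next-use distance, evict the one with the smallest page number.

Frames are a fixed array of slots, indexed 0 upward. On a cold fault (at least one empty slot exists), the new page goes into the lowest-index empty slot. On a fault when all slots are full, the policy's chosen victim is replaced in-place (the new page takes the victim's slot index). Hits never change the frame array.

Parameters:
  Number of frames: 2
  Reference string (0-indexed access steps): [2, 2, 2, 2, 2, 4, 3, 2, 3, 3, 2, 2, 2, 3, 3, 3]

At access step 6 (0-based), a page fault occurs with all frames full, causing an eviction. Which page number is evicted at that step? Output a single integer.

Answer: 4

Derivation:
Step 0: ref 2 -> FAULT, frames=[2,-]
Step 1: ref 2 -> HIT, frames=[2,-]
Step 2: ref 2 -> HIT, frames=[2,-]
Step 3: ref 2 -> HIT, frames=[2,-]
Step 4: ref 2 -> HIT, frames=[2,-]
Step 5: ref 4 -> FAULT, frames=[2,4]
Step 6: ref 3 -> FAULT, evict 4, frames=[2,3]
At step 6: evicted page 4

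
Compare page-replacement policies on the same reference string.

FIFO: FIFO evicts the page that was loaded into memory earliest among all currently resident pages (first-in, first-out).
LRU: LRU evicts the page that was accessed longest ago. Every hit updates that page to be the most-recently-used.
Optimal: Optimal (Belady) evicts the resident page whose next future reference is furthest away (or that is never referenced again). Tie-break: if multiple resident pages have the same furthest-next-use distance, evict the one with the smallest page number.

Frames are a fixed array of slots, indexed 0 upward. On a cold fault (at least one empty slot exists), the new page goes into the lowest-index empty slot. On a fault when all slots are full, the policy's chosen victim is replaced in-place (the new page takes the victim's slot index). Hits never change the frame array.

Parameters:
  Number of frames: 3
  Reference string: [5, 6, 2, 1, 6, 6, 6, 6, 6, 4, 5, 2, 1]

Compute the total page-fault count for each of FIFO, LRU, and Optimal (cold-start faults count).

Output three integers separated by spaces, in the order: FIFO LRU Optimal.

Answer: 8 8 6

Derivation:
--- FIFO ---
  step 0: ref 5 -> FAULT, frames=[5,-,-] (faults so far: 1)
  step 1: ref 6 -> FAULT, frames=[5,6,-] (faults so far: 2)
  step 2: ref 2 -> FAULT, frames=[5,6,2] (faults so far: 3)
  step 3: ref 1 -> FAULT, evict 5, frames=[1,6,2] (faults so far: 4)
  step 4: ref 6 -> HIT, frames=[1,6,2] (faults so far: 4)
  step 5: ref 6 -> HIT, frames=[1,6,2] (faults so far: 4)
  step 6: ref 6 -> HIT, frames=[1,6,2] (faults so far: 4)
  step 7: ref 6 -> HIT, frames=[1,6,2] (faults so far: 4)
  step 8: ref 6 -> HIT, frames=[1,6,2] (faults so far: 4)
  step 9: ref 4 -> FAULT, evict 6, frames=[1,4,2] (faults so far: 5)
  step 10: ref 5 -> FAULT, evict 2, frames=[1,4,5] (faults so far: 6)
  step 11: ref 2 -> FAULT, evict 1, frames=[2,4,5] (faults so far: 7)
  step 12: ref 1 -> FAULT, evict 4, frames=[2,1,5] (faults so far: 8)
  FIFO total faults: 8
--- LRU ---
  step 0: ref 5 -> FAULT, frames=[5,-,-] (faults so far: 1)
  step 1: ref 6 -> FAULT, frames=[5,6,-] (faults so far: 2)
  step 2: ref 2 -> FAULT, frames=[5,6,2] (faults so far: 3)
  step 3: ref 1 -> FAULT, evict 5, frames=[1,6,2] (faults so far: 4)
  step 4: ref 6 -> HIT, frames=[1,6,2] (faults so far: 4)
  step 5: ref 6 -> HIT, frames=[1,6,2] (faults so far: 4)
  step 6: ref 6 -> HIT, frames=[1,6,2] (faults so far: 4)
  step 7: ref 6 -> HIT, frames=[1,6,2] (faults so far: 4)
  step 8: ref 6 -> HIT, frames=[1,6,2] (faults so far: 4)
  step 9: ref 4 -> FAULT, evict 2, frames=[1,6,4] (faults so far: 5)
  step 10: ref 5 -> FAULT, evict 1, frames=[5,6,4] (faults so far: 6)
  step 11: ref 2 -> FAULT, evict 6, frames=[5,2,4] (faults so far: 7)
  step 12: ref 1 -> FAULT, evict 4, frames=[5,2,1] (faults so far: 8)
  LRU total faults: 8
--- Optimal ---
  step 0: ref 5 -> FAULT, frames=[5,-,-] (faults so far: 1)
  step 1: ref 6 -> FAULT, frames=[5,6,-] (faults so far: 2)
  step 2: ref 2 -> FAULT, frames=[5,6,2] (faults so far: 3)
  step 3: ref 1 -> FAULT, evict 2, frames=[5,6,1] (faults so far: 4)
  step 4: ref 6 -> HIT, frames=[5,6,1] (faults so far: 4)
  step 5: ref 6 -> HIT, frames=[5,6,1] (faults so far: 4)
  step 6: ref 6 -> HIT, frames=[5,6,1] (faults so far: 4)
  step 7: ref 6 -> HIT, frames=[5,6,1] (faults so far: 4)
  step 8: ref 6 -> HIT, frames=[5,6,1] (faults so far: 4)
  step 9: ref 4 -> FAULT, evict 6, frames=[5,4,1] (faults so far: 5)
  step 10: ref 5 -> HIT, frames=[5,4,1] (faults so far: 5)
  step 11: ref 2 -> FAULT, evict 4, frames=[5,2,1] (faults so far: 6)
  step 12: ref 1 -> HIT, frames=[5,2,1] (faults so far: 6)
  Optimal total faults: 6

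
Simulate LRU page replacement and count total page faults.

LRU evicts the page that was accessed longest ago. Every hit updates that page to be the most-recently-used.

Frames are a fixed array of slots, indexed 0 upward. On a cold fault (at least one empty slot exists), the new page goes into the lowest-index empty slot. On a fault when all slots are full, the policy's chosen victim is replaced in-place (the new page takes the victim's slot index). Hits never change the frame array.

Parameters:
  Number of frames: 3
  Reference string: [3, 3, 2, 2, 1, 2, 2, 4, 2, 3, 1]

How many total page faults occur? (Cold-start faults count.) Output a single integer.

Answer: 6

Derivation:
Step 0: ref 3 → FAULT, frames=[3,-,-]
Step 1: ref 3 → HIT, frames=[3,-,-]
Step 2: ref 2 → FAULT, frames=[3,2,-]
Step 3: ref 2 → HIT, frames=[3,2,-]
Step 4: ref 1 → FAULT, frames=[3,2,1]
Step 5: ref 2 → HIT, frames=[3,2,1]
Step 6: ref 2 → HIT, frames=[3,2,1]
Step 7: ref 4 → FAULT (evict 3), frames=[4,2,1]
Step 8: ref 2 → HIT, frames=[4,2,1]
Step 9: ref 3 → FAULT (evict 1), frames=[4,2,3]
Step 10: ref 1 → FAULT (evict 4), frames=[1,2,3]
Total faults: 6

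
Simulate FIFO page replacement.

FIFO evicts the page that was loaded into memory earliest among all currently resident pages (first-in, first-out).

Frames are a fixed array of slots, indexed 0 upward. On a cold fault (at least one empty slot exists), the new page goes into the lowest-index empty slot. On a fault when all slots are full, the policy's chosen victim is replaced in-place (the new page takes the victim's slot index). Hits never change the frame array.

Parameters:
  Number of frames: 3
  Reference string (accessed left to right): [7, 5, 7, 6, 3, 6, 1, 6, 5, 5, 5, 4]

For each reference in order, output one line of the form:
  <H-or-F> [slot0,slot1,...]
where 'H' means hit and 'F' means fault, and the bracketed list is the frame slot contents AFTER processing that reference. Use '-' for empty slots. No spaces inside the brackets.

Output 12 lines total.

F [7,-,-]
F [7,5,-]
H [7,5,-]
F [7,5,6]
F [3,5,6]
H [3,5,6]
F [3,1,6]
H [3,1,6]
F [3,1,5]
H [3,1,5]
H [3,1,5]
F [4,1,5]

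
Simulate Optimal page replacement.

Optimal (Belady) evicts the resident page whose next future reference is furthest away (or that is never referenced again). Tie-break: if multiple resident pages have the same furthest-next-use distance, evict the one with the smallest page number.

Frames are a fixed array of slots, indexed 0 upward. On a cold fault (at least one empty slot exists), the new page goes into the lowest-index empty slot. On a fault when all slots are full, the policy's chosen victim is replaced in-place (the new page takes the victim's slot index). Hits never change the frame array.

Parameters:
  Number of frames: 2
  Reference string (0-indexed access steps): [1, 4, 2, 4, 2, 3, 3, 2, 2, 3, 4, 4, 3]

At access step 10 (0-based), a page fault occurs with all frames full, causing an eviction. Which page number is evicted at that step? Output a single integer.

Step 0: ref 1 -> FAULT, frames=[1,-]
Step 1: ref 4 -> FAULT, frames=[1,4]
Step 2: ref 2 -> FAULT, evict 1, frames=[2,4]
Step 3: ref 4 -> HIT, frames=[2,4]
Step 4: ref 2 -> HIT, frames=[2,4]
Step 5: ref 3 -> FAULT, evict 4, frames=[2,3]
Step 6: ref 3 -> HIT, frames=[2,3]
Step 7: ref 2 -> HIT, frames=[2,3]
Step 8: ref 2 -> HIT, frames=[2,3]
Step 9: ref 3 -> HIT, frames=[2,3]
Step 10: ref 4 -> FAULT, evict 2, frames=[4,3]
At step 10: evicted page 2

Answer: 2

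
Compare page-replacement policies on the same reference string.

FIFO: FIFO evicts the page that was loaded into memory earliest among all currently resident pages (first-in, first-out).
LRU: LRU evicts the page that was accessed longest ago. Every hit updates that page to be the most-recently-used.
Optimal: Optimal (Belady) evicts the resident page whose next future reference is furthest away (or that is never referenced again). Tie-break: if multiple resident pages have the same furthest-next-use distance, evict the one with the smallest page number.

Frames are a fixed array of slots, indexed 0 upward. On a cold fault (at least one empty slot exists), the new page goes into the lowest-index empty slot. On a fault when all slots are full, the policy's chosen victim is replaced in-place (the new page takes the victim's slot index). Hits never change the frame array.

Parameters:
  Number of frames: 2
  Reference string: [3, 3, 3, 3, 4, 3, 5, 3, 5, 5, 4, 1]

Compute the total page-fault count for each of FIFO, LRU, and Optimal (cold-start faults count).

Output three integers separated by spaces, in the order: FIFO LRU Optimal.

--- FIFO ---
  step 0: ref 3 -> FAULT, frames=[3,-] (faults so far: 1)
  step 1: ref 3 -> HIT, frames=[3,-] (faults so far: 1)
  step 2: ref 3 -> HIT, frames=[3,-] (faults so far: 1)
  step 3: ref 3 -> HIT, frames=[3,-] (faults so far: 1)
  step 4: ref 4 -> FAULT, frames=[3,4] (faults so far: 2)
  step 5: ref 3 -> HIT, frames=[3,4] (faults so far: 2)
  step 6: ref 5 -> FAULT, evict 3, frames=[5,4] (faults so far: 3)
  step 7: ref 3 -> FAULT, evict 4, frames=[5,3] (faults so far: 4)
  step 8: ref 5 -> HIT, frames=[5,3] (faults so far: 4)
  step 9: ref 5 -> HIT, frames=[5,3] (faults so far: 4)
  step 10: ref 4 -> FAULT, evict 5, frames=[4,3] (faults so far: 5)
  step 11: ref 1 -> FAULT, evict 3, frames=[4,1] (faults so far: 6)
  FIFO total faults: 6
--- LRU ---
  step 0: ref 3 -> FAULT, frames=[3,-] (faults so far: 1)
  step 1: ref 3 -> HIT, frames=[3,-] (faults so far: 1)
  step 2: ref 3 -> HIT, frames=[3,-] (faults so far: 1)
  step 3: ref 3 -> HIT, frames=[3,-] (faults so far: 1)
  step 4: ref 4 -> FAULT, frames=[3,4] (faults so far: 2)
  step 5: ref 3 -> HIT, frames=[3,4] (faults so far: 2)
  step 6: ref 5 -> FAULT, evict 4, frames=[3,5] (faults so far: 3)
  step 7: ref 3 -> HIT, frames=[3,5] (faults so far: 3)
  step 8: ref 5 -> HIT, frames=[3,5] (faults so far: 3)
  step 9: ref 5 -> HIT, frames=[3,5] (faults so far: 3)
  step 10: ref 4 -> FAULT, evict 3, frames=[4,5] (faults so far: 4)
  step 11: ref 1 -> FAULT, evict 5, frames=[4,1] (faults so far: 5)
  LRU total faults: 5
--- Optimal ---
  step 0: ref 3 -> FAULT, frames=[3,-] (faults so far: 1)
  step 1: ref 3 -> HIT, frames=[3,-] (faults so far: 1)
  step 2: ref 3 -> HIT, frames=[3,-] (faults so far: 1)
  step 3: ref 3 -> HIT, frames=[3,-] (faults so far: 1)
  step 4: ref 4 -> FAULT, frames=[3,4] (faults so far: 2)
  step 5: ref 3 -> HIT, frames=[3,4] (faults so far: 2)
  step 6: ref 5 -> FAULT, evict 4, frames=[3,5] (faults so far: 3)
  step 7: ref 3 -> HIT, frames=[3,5] (faults so far: 3)
  step 8: ref 5 -> HIT, frames=[3,5] (faults so far: 3)
  step 9: ref 5 -> HIT, frames=[3,5] (faults so far: 3)
  step 10: ref 4 -> FAULT, evict 3, frames=[4,5] (faults so far: 4)
  step 11: ref 1 -> FAULT, evict 4, frames=[1,5] (faults so far: 5)
  Optimal total faults: 5

Answer: 6 5 5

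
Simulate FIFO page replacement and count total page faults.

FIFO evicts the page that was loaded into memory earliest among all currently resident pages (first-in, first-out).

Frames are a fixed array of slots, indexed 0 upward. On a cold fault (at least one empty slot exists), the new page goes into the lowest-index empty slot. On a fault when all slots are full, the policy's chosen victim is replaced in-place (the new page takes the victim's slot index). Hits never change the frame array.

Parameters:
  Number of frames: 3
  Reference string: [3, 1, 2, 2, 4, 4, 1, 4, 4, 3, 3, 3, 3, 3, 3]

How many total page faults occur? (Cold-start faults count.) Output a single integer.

Answer: 5

Derivation:
Step 0: ref 3 → FAULT, frames=[3,-,-]
Step 1: ref 1 → FAULT, frames=[3,1,-]
Step 2: ref 2 → FAULT, frames=[3,1,2]
Step 3: ref 2 → HIT, frames=[3,1,2]
Step 4: ref 4 → FAULT (evict 3), frames=[4,1,2]
Step 5: ref 4 → HIT, frames=[4,1,2]
Step 6: ref 1 → HIT, frames=[4,1,2]
Step 7: ref 4 → HIT, frames=[4,1,2]
Step 8: ref 4 → HIT, frames=[4,1,2]
Step 9: ref 3 → FAULT (evict 1), frames=[4,3,2]
Step 10: ref 3 → HIT, frames=[4,3,2]
Step 11: ref 3 → HIT, frames=[4,3,2]
Step 12: ref 3 → HIT, frames=[4,3,2]
Step 13: ref 3 → HIT, frames=[4,3,2]
Step 14: ref 3 → HIT, frames=[4,3,2]
Total faults: 5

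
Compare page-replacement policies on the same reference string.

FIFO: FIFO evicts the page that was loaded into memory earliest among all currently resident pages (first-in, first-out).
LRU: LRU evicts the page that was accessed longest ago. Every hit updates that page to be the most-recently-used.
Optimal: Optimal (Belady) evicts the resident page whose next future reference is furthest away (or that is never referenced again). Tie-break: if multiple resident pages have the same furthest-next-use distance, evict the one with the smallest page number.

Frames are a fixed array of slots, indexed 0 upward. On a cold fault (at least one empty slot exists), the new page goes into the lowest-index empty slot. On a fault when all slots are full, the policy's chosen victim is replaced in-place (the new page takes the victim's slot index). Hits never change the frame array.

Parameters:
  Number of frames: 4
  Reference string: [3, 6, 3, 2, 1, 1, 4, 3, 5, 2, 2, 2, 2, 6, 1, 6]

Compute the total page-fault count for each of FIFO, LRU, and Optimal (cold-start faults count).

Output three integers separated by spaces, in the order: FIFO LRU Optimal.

--- FIFO ---
  step 0: ref 3 -> FAULT, frames=[3,-,-,-] (faults so far: 1)
  step 1: ref 6 -> FAULT, frames=[3,6,-,-] (faults so far: 2)
  step 2: ref 3 -> HIT, frames=[3,6,-,-] (faults so far: 2)
  step 3: ref 2 -> FAULT, frames=[3,6,2,-] (faults so far: 3)
  step 4: ref 1 -> FAULT, frames=[3,6,2,1] (faults so far: 4)
  step 5: ref 1 -> HIT, frames=[3,6,2,1] (faults so far: 4)
  step 6: ref 4 -> FAULT, evict 3, frames=[4,6,2,1] (faults so far: 5)
  step 7: ref 3 -> FAULT, evict 6, frames=[4,3,2,1] (faults so far: 6)
  step 8: ref 5 -> FAULT, evict 2, frames=[4,3,5,1] (faults so far: 7)
  step 9: ref 2 -> FAULT, evict 1, frames=[4,3,5,2] (faults so far: 8)
  step 10: ref 2 -> HIT, frames=[4,3,5,2] (faults so far: 8)
  step 11: ref 2 -> HIT, frames=[4,3,5,2] (faults so far: 8)
  step 12: ref 2 -> HIT, frames=[4,3,5,2] (faults so far: 8)
  step 13: ref 6 -> FAULT, evict 4, frames=[6,3,5,2] (faults so far: 9)
  step 14: ref 1 -> FAULT, evict 3, frames=[6,1,5,2] (faults so far: 10)
  step 15: ref 6 -> HIT, frames=[6,1,5,2] (faults so far: 10)
  FIFO total faults: 10
--- LRU ---
  step 0: ref 3 -> FAULT, frames=[3,-,-,-] (faults so far: 1)
  step 1: ref 6 -> FAULT, frames=[3,6,-,-] (faults so far: 2)
  step 2: ref 3 -> HIT, frames=[3,6,-,-] (faults so far: 2)
  step 3: ref 2 -> FAULT, frames=[3,6,2,-] (faults so far: 3)
  step 4: ref 1 -> FAULT, frames=[3,6,2,1] (faults so far: 4)
  step 5: ref 1 -> HIT, frames=[3,6,2,1] (faults so far: 4)
  step 6: ref 4 -> FAULT, evict 6, frames=[3,4,2,1] (faults so far: 5)
  step 7: ref 3 -> HIT, frames=[3,4,2,1] (faults so far: 5)
  step 8: ref 5 -> FAULT, evict 2, frames=[3,4,5,1] (faults so far: 6)
  step 9: ref 2 -> FAULT, evict 1, frames=[3,4,5,2] (faults so far: 7)
  step 10: ref 2 -> HIT, frames=[3,4,5,2] (faults so far: 7)
  step 11: ref 2 -> HIT, frames=[3,4,5,2] (faults so far: 7)
  step 12: ref 2 -> HIT, frames=[3,4,5,2] (faults so far: 7)
  step 13: ref 6 -> FAULT, evict 4, frames=[3,6,5,2] (faults so far: 8)
  step 14: ref 1 -> FAULT, evict 3, frames=[1,6,5,2] (faults so far: 9)
  step 15: ref 6 -> HIT, frames=[1,6,5,2] (faults so far: 9)
  LRU total faults: 9
--- Optimal ---
  step 0: ref 3 -> FAULT, frames=[3,-,-,-] (faults so far: 1)
  step 1: ref 6 -> FAULT, frames=[3,6,-,-] (faults so far: 2)
  step 2: ref 3 -> HIT, frames=[3,6,-,-] (faults so far: 2)
  step 3: ref 2 -> FAULT, frames=[3,6,2,-] (faults so far: 3)
  step 4: ref 1 -> FAULT, frames=[3,6,2,1] (faults so far: 4)
  step 5: ref 1 -> HIT, frames=[3,6,2,1] (faults so far: 4)
  step 6: ref 4 -> FAULT, evict 1, frames=[3,6,2,4] (faults so far: 5)
  step 7: ref 3 -> HIT, frames=[3,6,2,4] (faults so far: 5)
  step 8: ref 5 -> FAULT, evict 3, frames=[5,6,2,4] (faults so far: 6)
  step 9: ref 2 -> HIT, frames=[5,6,2,4] (faults so far: 6)
  step 10: ref 2 -> HIT, frames=[5,6,2,4] (faults so far: 6)
  step 11: ref 2 -> HIT, frames=[5,6,2,4] (faults so far: 6)
  step 12: ref 2 -> HIT, frames=[5,6,2,4] (faults so far: 6)
  step 13: ref 6 -> HIT, frames=[5,6,2,4] (faults so far: 6)
  step 14: ref 1 -> FAULT, evict 2, frames=[5,6,1,4] (faults so far: 7)
  step 15: ref 6 -> HIT, frames=[5,6,1,4] (faults so far: 7)
  Optimal total faults: 7

Answer: 10 9 7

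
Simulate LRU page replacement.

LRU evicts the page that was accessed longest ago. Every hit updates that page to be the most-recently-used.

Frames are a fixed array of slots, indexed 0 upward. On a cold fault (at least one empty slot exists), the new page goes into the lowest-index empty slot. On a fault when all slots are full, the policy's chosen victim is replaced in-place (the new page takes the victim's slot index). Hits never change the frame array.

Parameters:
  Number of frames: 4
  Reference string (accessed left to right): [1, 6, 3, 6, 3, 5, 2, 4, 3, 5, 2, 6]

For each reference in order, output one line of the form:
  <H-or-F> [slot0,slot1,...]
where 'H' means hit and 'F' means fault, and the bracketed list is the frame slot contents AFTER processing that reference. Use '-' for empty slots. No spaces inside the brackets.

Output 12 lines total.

F [1,-,-,-]
F [1,6,-,-]
F [1,6,3,-]
H [1,6,3,-]
H [1,6,3,-]
F [1,6,3,5]
F [2,6,3,5]
F [2,4,3,5]
H [2,4,3,5]
H [2,4,3,5]
H [2,4,3,5]
F [2,6,3,5]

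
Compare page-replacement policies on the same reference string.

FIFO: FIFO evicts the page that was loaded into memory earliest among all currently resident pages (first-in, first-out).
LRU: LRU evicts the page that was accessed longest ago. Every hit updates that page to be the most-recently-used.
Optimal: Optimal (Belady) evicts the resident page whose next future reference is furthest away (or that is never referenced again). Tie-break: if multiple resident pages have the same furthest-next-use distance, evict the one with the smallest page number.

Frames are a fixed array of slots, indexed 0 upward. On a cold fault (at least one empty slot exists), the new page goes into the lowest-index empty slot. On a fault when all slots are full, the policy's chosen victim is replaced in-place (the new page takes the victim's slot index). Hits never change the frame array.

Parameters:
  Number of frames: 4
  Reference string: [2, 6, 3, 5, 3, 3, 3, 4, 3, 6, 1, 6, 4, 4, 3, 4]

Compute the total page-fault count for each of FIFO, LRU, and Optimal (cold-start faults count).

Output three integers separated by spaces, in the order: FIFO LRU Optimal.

Answer: 8 6 6

Derivation:
--- FIFO ---
  step 0: ref 2 -> FAULT, frames=[2,-,-,-] (faults so far: 1)
  step 1: ref 6 -> FAULT, frames=[2,6,-,-] (faults so far: 2)
  step 2: ref 3 -> FAULT, frames=[2,6,3,-] (faults so far: 3)
  step 3: ref 5 -> FAULT, frames=[2,6,3,5] (faults so far: 4)
  step 4: ref 3 -> HIT, frames=[2,6,3,5] (faults so far: 4)
  step 5: ref 3 -> HIT, frames=[2,6,3,5] (faults so far: 4)
  step 6: ref 3 -> HIT, frames=[2,6,3,5] (faults so far: 4)
  step 7: ref 4 -> FAULT, evict 2, frames=[4,6,3,5] (faults so far: 5)
  step 8: ref 3 -> HIT, frames=[4,6,3,5] (faults so far: 5)
  step 9: ref 6 -> HIT, frames=[4,6,3,5] (faults so far: 5)
  step 10: ref 1 -> FAULT, evict 6, frames=[4,1,3,5] (faults so far: 6)
  step 11: ref 6 -> FAULT, evict 3, frames=[4,1,6,5] (faults so far: 7)
  step 12: ref 4 -> HIT, frames=[4,1,6,5] (faults so far: 7)
  step 13: ref 4 -> HIT, frames=[4,1,6,5] (faults so far: 7)
  step 14: ref 3 -> FAULT, evict 5, frames=[4,1,6,3] (faults so far: 8)
  step 15: ref 4 -> HIT, frames=[4,1,6,3] (faults so far: 8)
  FIFO total faults: 8
--- LRU ---
  step 0: ref 2 -> FAULT, frames=[2,-,-,-] (faults so far: 1)
  step 1: ref 6 -> FAULT, frames=[2,6,-,-] (faults so far: 2)
  step 2: ref 3 -> FAULT, frames=[2,6,3,-] (faults so far: 3)
  step 3: ref 5 -> FAULT, frames=[2,6,3,5] (faults so far: 4)
  step 4: ref 3 -> HIT, frames=[2,6,3,5] (faults so far: 4)
  step 5: ref 3 -> HIT, frames=[2,6,3,5] (faults so far: 4)
  step 6: ref 3 -> HIT, frames=[2,6,3,5] (faults so far: 4)
  step 7: ref 4 -> FAULT, evict 2, frames=[4,6,3,5] (faults so far: 5)
  step 8: ref 3 -> HIT, frames=[4,6,3,5] (faults so far: 5)
  step 9: ref 6 -> HIT, frames=[4,6,3,5] (faults so far: 5)
  step 10: ref 1 -> FAULT, evict 5, frames=[4,6,3,1] (faults so far: 6)
  step 11: ref 6 -> HIT, frames=[4,6,3,1] (faults so far: 6)
  step 12: ref 4 -> HIT, frames=[4,6,3,1] (faults so far: 6)
  step 13: ref 4 -> HIT, frames=[4,6,3,1] (faults so far: 6)
  step 14: ref 3 -> HIT, frames=[4,6,3,1] (faults so far: 6)
  step 15: ref 4 -> HIT, frames=[4,6,3,1] (faults so far: 6)
  LRU total faults: 6
--- Optimal ---
  step 0: ref 2 -> FAULT, frames=[2,-,-,-] (faults so far: 1)
  step 1: ref 6 -> FAULT, frames=[2,6,-,-] (faults so far: 2)
  step 2: ref 3 -> FAULT, frames=[2,6,3,-] (faults so far: 3)
  step 3: ref 5 -> FAULT, frames=[2,6,3,5] (faults so far: 4)
  step 4: ref 3 -> HIT, frames=[2,6,3,5] (faults so far: 4)
  step 5: ref 3 -> HIT, frames=[2,6,3,5] (faults so far: 4)
  step 6: ref 3 -> HIT, frames=[2,6,3,5] (faults so far: 4)
  step 7: ref 4 -> FAULT, evict 2, frames=[4,6,3,5] (faults so far: 5)
  step 8: ref 3 -> HIT, frames=[4,6,3,5] (faults so far: 5)
  step 9: ref 6 -> HIT, frames=[4,6,3,5] (faults so far: 5)
  step 10: ref 1 -> FAULT, evict 5, frames=[4,6,3,1] (faults so far: 6)
  step 11: ref 6 -> HIT, frames=[4,6,3,1] (faults so far: 6)
  step 12: ref 4 -> HIT, frames=[4,6,3,1] (faults so far: 6)
  step 13: ref 4 -> HIT, frames=[4,6,3,1] (faults so far: 6)
  step 14: ref 3 -> HIT, frames=[4,6,3,1] (faults so far: 6)
  step 15: ref 4 -> HIT, frames=[4,6,3,1] (faults so far: 6)
  Optimal total faults: 6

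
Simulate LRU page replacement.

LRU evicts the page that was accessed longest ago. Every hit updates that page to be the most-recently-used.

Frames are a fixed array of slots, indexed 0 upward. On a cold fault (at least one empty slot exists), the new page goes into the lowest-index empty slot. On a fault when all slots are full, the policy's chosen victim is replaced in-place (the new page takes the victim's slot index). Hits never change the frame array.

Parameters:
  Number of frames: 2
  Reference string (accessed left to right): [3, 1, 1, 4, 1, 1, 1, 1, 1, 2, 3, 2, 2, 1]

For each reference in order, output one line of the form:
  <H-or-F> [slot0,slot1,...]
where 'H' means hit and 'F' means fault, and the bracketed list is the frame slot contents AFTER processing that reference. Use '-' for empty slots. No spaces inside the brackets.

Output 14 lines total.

F [3,-]
F [3,1]
H [3,1]
F [4,1]
H [4,1]
H [4,1]
H [4,1]
H [4,1]
H [4,1]
F [2,1]
F [2,3]
H [2,3]
H [2,3]
F [2,1]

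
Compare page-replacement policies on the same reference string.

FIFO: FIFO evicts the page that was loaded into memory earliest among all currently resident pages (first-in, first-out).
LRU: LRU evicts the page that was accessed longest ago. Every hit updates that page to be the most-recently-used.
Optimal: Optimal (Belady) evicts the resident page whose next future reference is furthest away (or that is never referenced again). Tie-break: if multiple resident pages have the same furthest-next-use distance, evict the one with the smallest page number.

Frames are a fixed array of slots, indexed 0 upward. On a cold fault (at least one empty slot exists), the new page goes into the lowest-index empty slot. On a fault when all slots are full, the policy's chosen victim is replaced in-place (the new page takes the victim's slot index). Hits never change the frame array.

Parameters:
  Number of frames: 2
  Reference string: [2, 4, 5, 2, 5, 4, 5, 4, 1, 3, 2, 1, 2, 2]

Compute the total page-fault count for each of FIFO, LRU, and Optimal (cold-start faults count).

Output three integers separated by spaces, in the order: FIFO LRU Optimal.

Answer: 10 9 7

Derivation:
--- FIFO ---
  step 0: ref 2 -> FAULT, frames=[2,-] (faults so far: 1)
  step 1: ref 4 -> FAULT, frames=[2,4] (faults so far: 2)
  step 2: ref 5 -> FAULT, evict 2, frames=[5,4] (faults so far: 3)
  step 3: ref 2 -> FAULT, evict 4, frames=[5,2] (faults so far: 4)
  step 4: ref 5 -> HIT, frames=[5,2] (faults so far: 4)
  step 5: ref 4 -> FAULT, evict 5, frames=[4,2] (faults so far: 5)
  step 6: ref 5 -> FAULT, evict 2, frames=[4,5] (faults so far: 6)
  step 7: ref 4 -> HIT, frames=[4,5] (faults so far: 6)
  step 8: ref 1 -> FAULT, evict 4, frames=[1,5] (faults so far: 7)
  step 9: ref 3 -> FAULT, evict 5, frames=[1,3] (faults so far: 8)
  step 10: ref 2 -> FAULT, evict 1, frames=[2,3] (faults so far: 9)
  step 11: ref 1 -> FAULT, evict 3, frames=[2,1] (faults so far: 10)
  step 12: ref 2 -> HIT, frames=[2,1] (faults so far: 10)
  step 13: ref 2 -> HIT, frames=[2,1] (faults so far: 10)
  FIFO total faults: 10
--- LRU ---
  step 0: ref 2 -> FAULT, frames=[2,-] (faults so far: 1)
  step 1: ref 4 -> FAULT, frames=[2,4] (faults so far: 2)
  step 2: ref 5 -> FAULT, evict 2, frames=[5,4] (faults so far: 3)
  step 3: ref 2 -> FAULT, evict 4, frames=[5,2] (faults so far: 4)
  step 4: ref 5 -> HIT, frames=[5,2] (faults so far: 4)
  step 5: ref 4 -> FAULT, evict 2, frames=[5,4] (faults so far: 5)
  step 6: ref 5 -> HIT, frames=[5,4] (faults so far: 5)
  step 7: ref 4 -> HIT, frames=[5,4] (faults so far: 5)
  step 8: ref 1 -> FAULT, evict 5, frames=[1,4] (faults so far: 6)
  step 9: ref 3 -> FAULT, evict 4, frames=[1,3] (faults so far: 7)
  step 10: ref 2 -> FAULT, evict 1, frames=[2,3] (faults so far: 8)
  step 11: ref 1 -> FAULT, evict 3, frames=[2,1] (faults so far: 9)
  step 12: ref 2 -> HIT, frames=[2,1] (faults so far: 9)
  step 13: ref 2 -> HIT, frames=[2,1] (faults so far: 9)
  LRU total faults: 9
--- Optimal ---
  step 0: ref 2 -> FAULT, frames=[2,-] (faults so far: 1)
  step 1: ref 4 -> FAULT, frames=[2,4] (faults so far: 2)
  step 2: ref 5 -> FAULT, evict 4, frames=[2,5] (faults so far: 3)
  step 3: ref 2 -> HIT, frames=[2,5] (faults so far: 3)
  step 4: ref 5 -> HIT, frames=[2,5] (faults so far: 3)
  step 5: ref 4 -> FAULT, evict 2, frames=[4,5] (faults so far: 4)
  step 6: ref 5 -> HIT, frames=[4,5] (faults so far: 4)
  step 7: ref 4 -> HIT, frames=[4,5] (faults so far: 4)
  step 8: ref 1 -> FAULT, evict 4, frames=[1,5] (faults so far: 5)
  step 9: ref 3 -> FAULT, evict 5, frames=[1,3] (faults so far: 6)
  step 10: ref 2 -> FAULT, evict 3, frames=[1,2] (faults so far: 7)
  step 11: ref 1 -> HIT, frames=[1,2] (faults so far: 7)
  step 12: ref 2 -> HIT, frames=[1,2] (faults so far: 7)
  step 13: ref 2 -> HIT, frames=[1,2] (faults so far: 7)
  Optimal total faults: 7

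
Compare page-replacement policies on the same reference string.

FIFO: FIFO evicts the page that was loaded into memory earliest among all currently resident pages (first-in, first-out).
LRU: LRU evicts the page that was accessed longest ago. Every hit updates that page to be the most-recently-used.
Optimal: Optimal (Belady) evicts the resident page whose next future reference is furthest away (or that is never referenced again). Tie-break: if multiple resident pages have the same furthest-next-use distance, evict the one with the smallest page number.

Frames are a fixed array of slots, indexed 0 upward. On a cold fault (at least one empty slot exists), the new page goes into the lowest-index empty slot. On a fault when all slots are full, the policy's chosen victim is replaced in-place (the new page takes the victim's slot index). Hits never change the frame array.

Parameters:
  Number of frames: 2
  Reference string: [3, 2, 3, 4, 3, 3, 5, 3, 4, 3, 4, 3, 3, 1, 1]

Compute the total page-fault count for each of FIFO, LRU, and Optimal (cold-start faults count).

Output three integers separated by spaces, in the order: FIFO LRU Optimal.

Answer: 8 6 6

Derivation:
--- FIFO ---
  step 0: ref 3 -> FAULT, frames=[3,-] (faults so far: 1)
  step 1: ref 2 -> FAULT, frames=[3,2] (faults so far: 2)
  step 2: ref 3 -> HIT, frames=[3,2] (faults so far: 2)
  step 3: ref 4 -> FAULT, evict 3, frames=[4,2] (faults so far: 3)
  step 4: ref 3 -> FAULT, evict 2, frames=[4,3] (faults so far: 4)
  step 5: ref 3 -> HIT, frames=[4,3] (faults so far: 4)
  step 6: ref 5 -> FAULT, evict 4, frames=[5,3] (faults so far: 5)
  step 7: ref 3 -> HIT, frames=[5,3] (faults so far: 5)
  step 8: ref 4 -> FAULT, evict 3, frames=[5,4] (faults so far: 6)
  step 9: ref 3 -> FAULT, evict 5, frames=[3,4] (faults so far: 7)
  step 10: ref 4 -> HIT, frames=[3,4] (faults so far: 7)
  step 11: ref 3 -> HIT, frames=[3,4] (faults so far: 7)
  step 12: ref 3 -> HIT, frames=[3,4] (faults so far: 7)
  step 13: ref 1 -> FAULT, evict 4, frames=[3,1] (faults so far: 8)
  step 14: ref 1 -> HIT, frames=[3,1] (faults so far: 8)
  FIFO total faults: 8
--- LRU ---
  step 0: ref 3 -> FAULT, frames=[3,-] (faults so far: 1)
  step 1: ref 2 -> FAULT, frames=[3,2] (faults so far: 2)
  step 2: ref 3 -> HIT, frames=[3,2] (faults so far: 2)
  step 3: ref 4 -> FAULT, evict 2, frames=[3,4] (faults so far: 3)
  step 4: ref 3 -> HIT, frames=[3,4] (faults so far: 3)
  step 5: ref 3 -> HIT, frames=[3,4] (faults so far: 3)
  step 6: ref 5 -> FAULT, evict 4, frames=[3,5] (faults so far: 4)
  step 7: ref 3 -> HIT, frames=[3,5] (faults so far: 4)
  step 8: ref 4 -> FAULT, evict 5, frames=[3,4] (faults so far: 5)
  step 9: ref 3 -> HIT, frames=[3,4] (faults so far: 5)
  step 10: ref 4 -> HIT, frames=[3,4] (faults so far: 5)
  step 11: ref 3 -> HIT, frames=[3,4] (faults so far: 5)
  step 12: ref 3 -> HIT, frames=[3,4] (faults so far: 5)
  step 13: ref 1 -> FAULT, evict 4, frames=[3,1] (faults so far: 6)
  step 14: ref 1 -> HIT, frames=[3,1] (faults so far: 6)
  LRU total faults: 6
--- Optimal ---
  step 0: ref 3 -> FAULT, frames=[3,-] (faults so far: 1)
  step 1: ref 2 -> FAULT, frames=[3,2] (faults so far: 2)
  step 2: ref 3 -> HIT, frames=[3,2] (faults so far: 2)
  step 3: ref 4 -> FAULT, evict 2, frames=[3,4] (faults so far: 3)
  step 4: ref 3 -> HIT, frames=[3,4] (faults so far: 3)
  step 5: ref 3 -> HIT, frames=[3,4] (faults so far: 3)
  step 6: ref 5 -> FAULT, evict 4, frames=[3,5] (faults so far: 4)
  step 7: ref 3 -> HIT, frames=[3,5] (faults so far: 4)
  step 8: ref 4 -> FAULT, evict 5, frames=[3,4] (faults so far: 5)
  step 9: ref 3 -> HIT, frames=[3,4] (faults so far: 5)
  step 10: ref 4 -> HIT, frames=[3,4] (faults so far: 5)
  step 11: ref 3 -> HIT, frames=[3,4] (faults so far: 5)
  step 12: ref 3 -> HIT, frames=[3,4] (faults so far: 5)
  step 13: ref 1 -> FAULT, evict 3, frames=[1,4] (faults so far: 6)
  step 14: ref 1 -> HIT, frames=[1,4] (faults so far: 6)
  Optimal total faults: 6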